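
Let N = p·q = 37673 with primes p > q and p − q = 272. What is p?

373

Since p = q + 272, we have 37673 = q(q + 272), so q² + 272q − 37673 = 0.
Discriminant: 272² + 4·37673 = 73984 + 150692 = 224676; √224676 = 474.
q = (−272 + 474)/2 = 101, and p = q + 272 = 373.
Check: 101 · 373 = 37673.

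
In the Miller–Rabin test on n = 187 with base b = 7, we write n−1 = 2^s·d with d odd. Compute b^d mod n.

187 − 1 = 186 = 2^1 · 93, so d = 93.
7^1 ≡ 7 (mod 187)
7^2 ≡ 7^2 = 49 ≡ 49 (mod 187)
7^4 ≡ 49^2 = 2401 ≡ 157 (mod 187)
7^8 ≡ 157^2 = 24649 ≡ 152 (mod 187)
7^16 ≡ 152^2 = 23104 ≡ 103 (mod 187)
7^32 ≡ 103^2 = 10609 ≡ 137 (mod 187)
7^64 ≡ 137^2 = 18769 ≡ 69 (mod 187)
93 = 64 + 16 + 8 + 4 + 1 in binary powers of 2.
So 7^93 ≡ 69 · 103 · 152 · 157 · 7 ≡ 57 (mod 187).
Squaring chain: 57; never reaches −1, so base 7 is a Miller–Rabin witness that 187 is composite.

57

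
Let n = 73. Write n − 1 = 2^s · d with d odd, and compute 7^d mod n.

73 − 1 = 72 = 2^3 · 9, so d = 9.
7^1 ≡ 7 (mod 73)
7^2 ≡ 7^2 = 49 ≡ 49 (mod 73)
7^4 ≡ 49^2 = 2401 ≡ 65 (mod 73)
7^8 ≡ 65^2 = 4225 ≡ 64 (mod 73)
9 = 8 + 1 in binary powers of 2.
So 7^9 ≡ 64 · 7 ≡ 10 (mod 73).
Squaring chain: 10 → 27 → 72; reaches −1, so base 7 does not prove 73 composite.

10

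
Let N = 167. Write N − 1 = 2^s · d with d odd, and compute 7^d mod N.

1

167 − 1 = 166 = 2^1 · 83, so d = 83.
7^1 ≡ 7 (mod 167)
7^2 ≡ 7^2 = 49 ≡ 49 (mod 167)
7^4 ≡ 49^2 = 2401 ≡ 63 (mod 167)
7^8 ≡ 63^2 = 3969 ≡ 128 (mod 167)
7^16 ≡ 128^2 = 16384 ≡ 18 (mod 167)
7^32 ≡ 18^2 = 324 ≡ 157 (mod 167)
7^64 ≡ 157^2 = 24649 ≡ 100 (mod 167)
83 = 64 + 16 + 2 + 1 in binary powers of 2.
So 7^83 ≡ 100 · 18 · 49 · 7 ≡ 1 (mod 167).
Since 7^d ≡ 1 (mod 167), base 7 does not prove 167 composite.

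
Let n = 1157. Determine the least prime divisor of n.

1157 is odd.
Digit sum 14, not divisible by 3.
Ends in 7: not divisible by 5.
7: 1157 = 7·165 + 2
11: 1157 = 11·105 + 2
13: 1157 = 13·89

13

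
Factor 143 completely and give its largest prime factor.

143 = 11 · 13
13 is prime.
So 143 = 11 · 13; the largest prime factor is 13.

13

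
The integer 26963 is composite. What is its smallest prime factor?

59

26963 is odd.
Digit sum 26, not divisible by 3.
Ends in 3: not divisible by 5.
7: 26963 = 7·3851 + 6
11: 26963 = 11·2451 + 2
13: 26963 = 13·2074 + 1
17: 26963 = 17·1586 + 1
19: 26963 = 19·1419 + 2
23: 26963 = 23·1172 + 7
29: 26963 = 29·929 + 22
31: 26963 = 31·869 + 24
37: 26963 = 37·728 + 27
41: 26963 = 41·657 + 26
43: 26963 = 43·627 + 2
47: 26963 = 47·573 + 32
53: 26963 = 53·508 + 39
59: 26963 = 59·457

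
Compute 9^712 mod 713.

9^1 ≡ 9 (mod 713)
9^2 ≡ 9^2 = 81 ≡ 81 (mod 713)
9^4 ≡ 81^2 = 6561 ≡ 144 (mod 713)
9^8 ≡ 144^2 = 20736 ≡ 59 (mod 713)
9^16 ≡ 59^2 = 3481 ≡ 629 (mod 713)
9^32 ≡ 629^2 = 395641 ≡ 639 (mod 713)
9^64 ≡ 639^2 = 408321 ≡ 485 (mod 713)
9^128 ≡ 485^2 = 235225 ≡ 648 (mod 713)
9^256 ≡ 648^2 = 419904 ≡ 660 (mod 713)
9^512 ≡ 660^2 = 435600 ≡ 670 (mod 713)
712 = 512 + 128 + 64 + 8 in binary powers of 2.
So 9^712 ≡ 670 · 648 · 485 · 59 ≡ 289 (mod 713).
Since 289 ≠ 1, base 9 is a Fermat witness: 713 is composite.

289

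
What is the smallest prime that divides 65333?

65333 is odd.
Digit sum 20, not divisible by 3.
Ends in 3: not divisible by 5.
7: 65333 = 7·9333 + 2
11: 65333 = 11·5939 + 4
13: 65333 = 13·5025 + 8
17: 65333 = 17·3843 + 2
19: 65333 = 19·3438 + 11
23: 65333 = 23·2840 + 13
29: 65333 = 29·2252 + 25
31: 65333 = 31·2107 + 16
37: 65333 = 37·1765 + 28
41: 65333 = 41·1593 + 20
43: 65333 = 43·1519 + 16
47: 65333 = 47·1390 + 3
53: 65333 = 53·1232 + 37
59: 65333 = 59·1107 + 20
61: 65333 = 61·1071 + 2
67: 65333 = 67·975 + 8
71: 65333 = 71·920 + 13
73: 65333 = 73·894 + 71
79: 65333 = 79·827

79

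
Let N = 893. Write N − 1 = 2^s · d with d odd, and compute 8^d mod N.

521

893 − 1 = 892 = 2^2 · 223, so d = 223.
8^1 ≡ 8 (mod 893)
8^2 ≡ 8^2 = 64 ≡ 64 (mod 893)
8^4 ≡ 64^2 = 4096 ≡ 524 (mod 893)
8^8 ≡ 524^2 = 274576 ≡ 425 (mod 893)
8^16 ≡ 425^2 = 180625 ≡ 239 (mod 893)
8^32 ≡ 239^2 = 57121 ≡ 862 (mod 893)
8^64 ≡ 862^2 = 743044 ≡ 68 (mod 893)
8^128 ≡ 68^2 = 4624 ≡ 159 (mod 893)
223 = 128 + 64 + 16 + 8 + 4 + 2 + 1 in binary powers of 2.
So 8^223 ≡ 159 · 68 · 239 · 425 · 524 · 64 · 8 ≡ 521 (mod 893).
Squaring chain: 521 → 862; never reaches −1, so base 8 is a Miller–Rabin witness that 893 is composite.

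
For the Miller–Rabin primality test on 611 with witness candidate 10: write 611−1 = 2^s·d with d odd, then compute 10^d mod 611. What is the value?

611 − 1 = 610 = 2^1 · 305, so d = 305.
10^1 ≡ 10 (mod 611)
10^2 ≡ 10^2 = 100 ≡ 100 (mod 611)
10^4 ≡ 100^2 = 10000 ≡ 224 (mod 611)
10^8 ≡ 224^2 = 50176 ≡ 74 (mod 611)
10^16 ≡ 74^2 = 5476 ≡ 588 (mod 611)
10^32 ≡ 588^2 = 345744 ≡ 529 (mod 611)
10^64 ≡ 529^2 = 279841 ≡ 3 (mod 611)
10^128 ≡ 3^2 = 9 ≡ 9 (mod 611)
10^256 ≡ 9^2 = 81 ≡ 81 (mod 611)
305 = 256 + 32 + 16 + 1 in binary powers of 2.
So 10^305 ≡ 81 · 529 · 588 · 10 ≡ 160 (mod 611).
Squaring chain: 160; never reaches −1, so base 10 is a Miller–Rabin witness that 611 is composite.

160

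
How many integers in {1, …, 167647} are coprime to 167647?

155232

Factor: 167647 = 23 · 37 · 197.
φ(167647) = (23−1) · (37−1) · (197−1) = 22 · 36 · 196 = 155232.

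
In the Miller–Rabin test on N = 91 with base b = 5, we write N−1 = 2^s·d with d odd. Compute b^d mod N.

91 − 1 = 90 = 2^1 · 45, so d = 45.
5^1 ≡ 5 (mod 91)
5^2 ≡ 5^2 = 25 ≡ 25 (mod 91)
5^4 ≡ 25^2 = 625 ≡ 79 (mod 91)
5^8 ≡ 79^2 = 6241 ≡ 53 (mod 91)
5^16 ≡ 53^2 = 2809 ≡ 79 (mod 91)
5^32 ≡ 79^2 = 6241 ≡ 53 (mod 91)
45 = 32 + 8 + 4 + 1 in binary powers of 2.
So 5^45 ≡ 53 · 53 · 79 · 5 ≡ 83 (mod 91).
Squaring chain: 83; never reaches −1, so base 5 is a Miller–Rabin witness that 91 is composite.

83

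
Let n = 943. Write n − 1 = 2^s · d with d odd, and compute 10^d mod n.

943 − 1 = 942 = 2^1 · 471, so d = 471.
10^1 ≡ 10 (mod 943)
10^2 ≡ 10^2 = 100 ≡ 100 (mod 943)
10^4 ≡ 100^2 = 10000 ≡ 570 (mod 943)
10^8 ≡ 570^2 = 324900 ≡ 508 (mod 943)
10^16 ≡ 508^2 = 258064 ≡ 625 (mod 943)
10^32 ≡ 625^2 = 390625 ≡ 223 (mod 943)
10^64 ≡ 223^2 = 49729 ≡ 693 (mod 943)
10^128 ≡ 693^2 = 480249 ≡ 262 (mod 943)
10^256 ≡ 262^2 = 68644 ≡ 748 (mod 943)
471 = 256 + 128 + 64 + 16 + 4 + 2 + 1 in binary powers of 2.
So 10^471 ≡ 748 · 262 · 693 · 625 · 570 · 100 · 10 ≡ 871 (mod 943).
Squaring chain: 871; never reaches −1, so base 10 is a Miller–Rabin witness that 943 is composite.

871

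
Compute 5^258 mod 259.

5^1 ≡ 5 (mod 259)
5^2 ≡ 5^2 = 25 ≡ 25 (mod 259)
5^4 ≡ 25^2 = 625 ≡ 107 (mod 259)
5^8 ≡ 107^2 = 11449 ≡ 53 (mod 259)
5^16 ≡ 53^2 = 2809 ≡ 219 (mod 259)
5^32 ≡ 219^2 = 47961 ≡ 46 (mod 259)
5^64 ≡ 46^2 = 2116 ≡ 44 (mod 259)
5^128 ≡ 44^2 = 1936 ≡ 123 (mod 259)
5^256 ≡ 123^2 = 15129 ≡ 107 (mod 259)
258 = 256 + 2 in binary powers of 2.
So 5^258 ≡ 107 · 25 ≡ 85 (mod 259).
Since 85 ≠ 1, base 5 is a Fermat witness: 259 is composite.

85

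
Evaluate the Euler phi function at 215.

Factor: 215 = 5 · 43.
φ(215) = (5−1) · (43−1) = 4 · 42 = 168.

168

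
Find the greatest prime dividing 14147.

14147 = 7 · 2021
2021 = 43 · 47
47 is prime.
So 14147 = 7 · 43 · 47; the largest prime factor is 47.

47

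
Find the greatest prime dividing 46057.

79

46057 = 11 · 4187
4187 = 53 · 79
79 is prime.
So 46057 = 11 · 53 · 79; the largest prime factor is 79.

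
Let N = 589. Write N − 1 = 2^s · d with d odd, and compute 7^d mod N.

419

589 − 1 = 588 = 2^2 · 147, so d = 147.
7^1 ≡ 7 (mod 589)
7^2 ≡ 7^2 = 49 ≡ 49 (mod 589)
7^4 ≡ 49^2 = 2401 ≡ 45 (mod 589)
7^8 ≡ 45^2 = 2025 ≡ 258 (mod 589)
7^16 ≡ 258^2 = 66564 ≡ 7 (mod 589)
7^32 ≡ 7^2 = 49 ≡ 49 (mod 589)
7^64 ≡ 49^2 = 2401 ≡ 45 (mod 589)
7^128 ≡ 45^2 = 2025 ≡ 258 (mod 589)
147 = 128 + 16 + 2 + 1 in binary powers of 2.
So 7^147 ≡ 258 · 7 · 49 · 7 ≡ 419 (mod 589).
Squaring chain: 419 → 39; never reaches −1, so base 7 is a Miller–Rabin witness that 589 is composite.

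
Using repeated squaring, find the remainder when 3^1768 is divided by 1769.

3^1 ≡ 3 (mod 1769)
3^2 ≡ 3^2 = 9 ≡ 9 (mod 1769)
3^4 ≡ 9^2 = 81 ≡ 81 (mod 1769)
3^8 ≡ 81^2 = 6561 ≡ 1254 (mod 1769)
3^16 ≡ 1254^2 = 1572516 ≡ 1644 (mod 1769)
3^32 ≡ 1644^2 = 2702736 ≡ 1473 (mod 1769)
3^64 ≡ 1473^2 = 2169729 ≡ 935 (mod 1769)
3^128 ≡ 935^2 = 874225 ≡ 339 (mod 1769)
3^256 ≡ 339^2 = 114921 ≡ 1705 (mod 1769)
3^512 ≡ 1705^2 = 2907025 ≡ 558 (mod 1769)
3^1024 ≡ 558^2 = 311364 ≡ 20 (mod 1769)
1768 = 1024 + 512 + 128 + 64 + 32 + 8 in binary powers of 2.
So 3^1768 ≡ 20 · 558 · 339 · 935 · 1473 · 1254 ≡ 400 (mod 1769).
Since 400 ≠ 1, base 3 is a Fermat witness: 1769 is composite.

400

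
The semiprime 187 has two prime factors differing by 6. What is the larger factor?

Since p = q + 6, we have 187 = q(q + 6), so q² + 6q − 187 = 0.
Discriminant: 6² + 4·187 = 36 + 748 = 784; √784 = 28.
q = (−6 + 28)/2 = 11, and p = q + 6 = 17.
Check: 11 · 17 = 187.

17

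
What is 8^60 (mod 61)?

8^1 ≡ 8 (mod 61)
8^2 ≡ 8^2 = 64 ≡ 3 (mod 61)
8^4 ≡ 3^2 = 9 ≡ 9 (mod 61)
8^8 ≡ 9^2 = 81 ≡ 20 (mod 61)
8^16 ≡ 20^2 = 400 ≡ 34 (mod 61)
8^32 ≡ 34^2 = 1156 ≡ 58 (mod 61)
60 = 32 + 16 + 8 + 4 in binary powers of 2.
So 8^60 ≡ 58 · 34 · 20 · 9 ≡ 1 (mod 61).
Since the result is 1, base 8 gives no evidence that 61 is composite.

1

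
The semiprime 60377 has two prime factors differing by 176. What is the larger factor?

349

Since p = q + 176, we have 60377 = q(q + 176), so q² + 176q − 60377 = 0.
Discriminant: 176² + 4·60377 = 30976 + 241508 = 272484; √272484 = 522.
q = (−176 + 522)/2 = 173, and p = q + 176 = 349.
Check: 173 · 349 = 60377.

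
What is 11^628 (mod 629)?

174

11^1 ≡ 11 (mod 629)
11^2 ≡ 11^2 = 121 ≡ 121 (mod 629)
11^4 ≡ 121^2 = 14641 ≡ 174 (mod 629)
11^8 ≡ 174^2 = 30276 ≡ 84 (mod 629)
11^16 ≡ 84^2 = 7056 ≡ 137 (mod 629)
11^32 ≡ 137^2 = 18769 ≡ 528 (mod 629)
11^64 ≡ 528^2 = 278784 ≡ 137 (mod 629)
11^128 ≡ 137^2 = 18769 ≡ 528 (mod 629)
11^256 ≡ 528^2 = 278784 ≡ 137 (mod 629)
11^512 ≡ 137^2 = 18769 ≡ 528 (mod 629)
628 = 512 + 64 + 32 + 16 + 4 in binary powers of 2.
So 11^628 ≡ 528 · 137 · 528 · 137 · 174 ≡ 174 (mod 629).
Since 174 ≠ 1, base 11 is a Fermat witness: 629 is composite.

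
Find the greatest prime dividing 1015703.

1015703 = 13 · 78131
78131 = 23 · 3397
3397 = 43 · 79
79 is prime.
So 1015703 = 13 · 23 · 43 · 79; the largest prime factor is 79.

79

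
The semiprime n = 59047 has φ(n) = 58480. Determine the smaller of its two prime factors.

137

φ(n) = (p−1)(q−1) = n − (p+q) + 1, so p + q = 59047 − 58480 + 1 = 568.
p and q are the roots of t² − 568t + 59047 = 0.
Discriminant: 568² − 4·59047 = 322624 − 236188 = 86436; √86436 = 294.
q = (568 − 294)/2 = 137, p = (568 + 294)/2 = 431.
Check: 137 · 431 = 59047.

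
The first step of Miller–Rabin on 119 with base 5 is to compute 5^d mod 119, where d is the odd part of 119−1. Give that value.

119 − 1 = 118 = 2^1 · 59, so d = 59.
5^1 ≡ 5 (mod 119)
5^2 ≡ 5^2 = 25 ≡ 25 (mod 119)
5^4 ≡ 25^2 = 625 ≡ 30 (mod 119)
5^8 ≡ 30^2 = 900 ≡ 67 (mod 119)
5^16 ≡ 67^2 = 4489 ≡ 86 (mod 119)
5^32 ≡ 86^2 = 7396 ≡ 18 (mod 119)
59 = 32 + 16 + 8 + 2 + 1 in binary powers of 2.
So 5^59 ≡ 18 · 86 · 67 · 25 · 5 ≡ 45 (mod 119).
Squaring chain: 45; never reaches −1, so base 5 is a Miller–Rabin witness that 119 is composite.

45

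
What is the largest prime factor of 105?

7

105 = 3 · 35
35 = 5 · 7
7 is prime.
So 105 = 3 · 5 · 7; the largest prime factor is 7.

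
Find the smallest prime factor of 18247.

71

18247 is odd.
Digit sum 22, not divisible by 3.
Ends in 7: not divisible by 5.
7: 18247 = 7·2606 + 5
11: 18247 = 11·1658 + 9
13: 18247 = 13·1403 + 8
17: 18247 = 17·1073 + 6
19: 18247 = 19·960 + 7
23: 18247 = 23·793 + 8
29: 18247 = 29·629 + 6
31: 18247 = 31·588 + 19
37: 18247 = 37·493 + 6
41: 18247 = 41·445 + 2
43: 18247 = 43·424 + 15
47: 18247 = 47·388 + 11
53: 18247 = 53·344 + 15
59: 18247 = 59·309 + 16
61: 18247 = 61·299 + 8
67: 18247 = 67·272 + 23
71: 18247 = 71·257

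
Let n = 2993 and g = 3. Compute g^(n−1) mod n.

3^1 ≡ 3 (mod 2993)
3^2 ≡ 3^2 = 9 ≡ 9 (mod 2993)
3^4 ≡ 9^2 = 81 ≡ 81 (mod 2993)
3^8 ≡ 81^2 = 6561 ≡ 575 (mod 2993)
3^16 ≡ 575^2 = 330625 ≡ 1395 (mod 2993)
3^32 ≡ 1395^2 = 1946025 ≡ 575 (mod 2993)
3^64 ≡ 575^2 = 330625 ≡ 1395 (mod 2993)
3^128 ≡ 1395^2 = 1946025 ≡ 575 (mod 2993)
3^256 ≡ 575^2 = 330625 ≡ 1395 (mod 2993)
3^512 ≡ 1395^2 = 1946025 ≡ 575 (mod 2993)
3^1024 ≡ 575^2 = 330625 ≡ 1395 (mod 2993)
3^2048 ≡ 1395^2 = 1946025 ≡ 575 (mod 2993)
2992 = 2048 + 512 + 256 + 128 + 32 + 16 in binary powers of 2.
So 3^2992 ≡ 575 · 575 · 1395 · 575 · 575 · 1395 ≡ 1395 (mod 2993).
Since 1395 ≠ 1, base 3 is a Fermat witness: 2993 is composite.

1395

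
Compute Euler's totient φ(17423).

14040

Factor: 17423 = 7 · 19 · 131.
φ(17423) = (7−1) · (19−1) · (131−1) = 6 · 18 · 130 = 14040.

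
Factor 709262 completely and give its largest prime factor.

709262 = 2 · 354631
354631 = 67 · 5293
5293 = 67 · 79
79 is prime.
So 709262 = 2 · 67^2 · 79; the largest prime factor is 79.

79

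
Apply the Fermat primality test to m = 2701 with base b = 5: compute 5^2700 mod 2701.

5^1 ≡ 5 (mod 2701)
5^2 ≡ 5^2 = 25 ≡ 25 (mod 2701)
5^4 ≡ 25^2 = 625 ≡ 625 (mod 2701)
5^8 ≡ 625^2 = 390625 ≡ 1681 (mod 2701)
5^16 ≡ 1681^2 = 2825761 ≡ 515 (mod 2701)
5^32 ≡ 515^2 = 265225 ≡ 527 (mod 2701)
5^64 ≡ 527^2 = 277729 ≡ 2227 (mod 2701)
5^128 ≡ 2227^2 = 4959529 ≡ 493 (mod 2701)
5^256 ≡ 493^2 = 243049 ≡ 2660 (mod 2701)
5^512 ≡ 2660^2 = 7075600 ≡ 1681 (mod 2701)
5^1024 ≡ 1681^2 = 2825761 ≡ 515 (mod 2701)
5^2048 ≡ 515^2 = 265225 ≡ 527 (mod 2701)
2700 = 2048 + 512 + 128 + 8 + 4 in binary powers of 2.
So 5^2700 ≡ 527 · 1681 · 493 · 1681 · 625 ≡ 2554 (mod 2701).
Since 2554 ≠ 1, base 5 is a Fermat witness: 2701 is composite.

2554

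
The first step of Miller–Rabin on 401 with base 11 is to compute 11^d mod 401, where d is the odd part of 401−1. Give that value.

401 − 1 = 400 = 2^4 · 25, so d = 25.
11^1 ≡ 11 (mod 401)
11^2 ≡ 11^2 = 121 ≡ 121 (mod 401)
11^4 ≡ 121^2 = 14641 ≡ 205 (mod 401)
11^8 ≡ 205^2 = 42025 ≡ 321 (mod 401)
11^16 ≡ 321^2 = 103041 ≡ 385 (mod 401)
25 = 16 + 8 + 1 in binary powers of 2.
So 11^25 ≡ 385 · 321 · 11 ≡ 45 (mod 401).
Squaring chain: 45 → 20 → 400 → 1; reaches −1, so base 11 does not prove 401 composite.

45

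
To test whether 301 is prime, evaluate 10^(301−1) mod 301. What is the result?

78

10^1 ≡ 10 (mod 301)
10^2 ≡ 10^2 = 100 ≡ 100 (mod 301)
10^4 ≡ 100^2 = 10000 ≡ 67 (mod 301)
10^8 ≡ 67^2 = 4489 ≡ 275 (mod 301)
10^16 ≡ 275^2 = 75625 ≡ 74 (mod 301)
10^32 ≡ 74^2 = 5476 ≡ 58 (mod 301)
10^64 ≡ 58^2 = 3364 ≡ 53 (mod 301)
10^128 ≡ 53^2 = 2809 ≡ 100 (mod 301)
10^256 ≡ 100^2 = 10000 ≡ 67 (mod 301)
300 = 256 + 32 + 8 + 4 in binary powers of 2.
So 10^300 ≡ 67 · 58 · 275 · 67 ≡ 78 (mod 301).
Since 78 ≠ 1, base 10 is a Fermat witness: 301 is composite.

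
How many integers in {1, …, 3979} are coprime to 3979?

3784

Factor: 3979 = 23 · 173.
φ(3979) = (23−1) · (173−1) = 22 · 172 = 3784.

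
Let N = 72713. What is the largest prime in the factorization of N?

72713 = 19 · 3827
3827 = 43 · 89
89 is prime.
So 72713 = 19 · 43 · 89; the largest prime factor is 89.

89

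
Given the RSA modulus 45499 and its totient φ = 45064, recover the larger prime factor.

φ(n) = (p−1)(q−1) = n − (p+q) + 1, so p + q = 45499 − 45064 + 1 = 436.
p and q are the roots of t² − 436t + 45499 = 0.
Discriminant: 436² − 4·45499 = 190096 − 181996 = 8100; √8100 = 90.
q = (436 − 90)/2 = 173, p = (436 + 90)/2 = 263.
Check: 173 · 263 = 45499.

263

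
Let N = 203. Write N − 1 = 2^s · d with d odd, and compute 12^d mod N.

157

203 − 1 = 202 = 2^1 · 101, so d = 101.
12^1 ≡ 12 (mod 203)
12^2 ≡ 12^2 = 144 ≡ 144 (mod 203)
12^4 ≡ 144^2 = 20736 ≡ 30 (mod 203)
12^8 ≡ 30^2 = 900 ≡ 88 (mod 203)
12^16 ≡ 88^2 = 7744 ≡ 30 (mod 203)
12^32 ≡ 30^2 = 900 ≡ 88 (mod 203)
12^64 ≡ 88^2 = 7744 ≡ 30 (mod 203)
101 = 64 + 32 + 4 + 1 in binary powers of 2.
So 12^101 ≡ 30 · 88 · 30 · 12 ≡ 157 (mod 203).
Squaring chain: 157; never reaches −1, so base 12 is a Miller–Rabin witness that 203 is composite.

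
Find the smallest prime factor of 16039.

43

16039 is odd.
Digit sum 19, not divisible by 3.
Ends in 9: not divisible by 5.
7: 16039 = 7·2291 + 2
11: 16039 = 11·1458 + 1
13: 16039 = 13·1233 + 10
17: 16039 = 17·943 + 8
19: 16039 = 19·844 + 3
23: 16039 = 23·697 + 8
29: 16039 = 29·553 + 2
31: 16039 = 31·517 + 12
37: 16039 = 37·433 + 18
41: 16039 = 41·391 + 8
43: 16039 = 43·373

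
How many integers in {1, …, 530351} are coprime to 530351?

Factor: 530351 = 59 · 89 · 101.
φ(530351) = (59−1) · (89−1) · (101−1) = 58 · 88 · 100 = 510400.

510400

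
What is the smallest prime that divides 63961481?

79

63961481 is odd.
Digit sum 38, not divisible by 3.
Ends in 1: not divisible by 5.
7: 63961481 = 7·9137354 + 3
11: 63961481 = 11·5814680 + 1
13: 63961481 = 13·4920113 + 12
17: 63961481 = 17·3762440 + 1
19: 63961481 = 19·3366393 + 14
23: 63961481 = 23·2780933 + 22
29: 63961481 = 29·2205568 + 9
31: 63961481 = 31·2063273 + 18
37: 63961481 = 37·1728688 + 25
41: 63961481 = 41·1560036 + 5
43: 63961481 = 43·1487476 + 13
47: 63961481 = 47·1360882 + 27
53: 63961481 = 53·1206820 + 21
59: 63961481 = 59·1084092 + 53
61: 63961481 = 61·1048548 + 53
67: 63961481 = 67·954648 + 65
71: 63961481 = 71·900865 + 66
73: 63961481 = 73·876184 + 49
79: 63961481 = 79·809639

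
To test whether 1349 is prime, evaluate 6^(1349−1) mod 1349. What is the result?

6^1 ≡ 6 (mod 1349)
6^2 ≡ 6^2 = 36 ≡ 36 (mod 1349)
6^4 ≡ 36^2 = 1296 ≡ 1296 (mod 1349)
6^8 ≡ 1296^2 = 1679616 ≡ 111 (mod 1349)
6^16 ≡ 111^2 = 12321 ≡ 180 (mod 1349)
6^32 ≡ 180^2 = 32400 ≡ 24 (mod 1349)
6^64 ≡ 24^2 = 576 ≡ 576 (mod 1349)
6^128 ≡ 576^2 = 331776 ≡ 1271 (mod 1349)
6^256 ≡ 1271^2 = 1615441 ≡ 688 (mod 1349)
6^512 ≡ 688^2 = 473344 ≡ 1194 (mod 1349)
6^1024 ≡ 1194^2 = 1425636 ≡ 1092 (mod 1349)
1348 = 1024 + 256 + 64 + 4 in binary powers of 2.
So 6^1348 ≡ 1092 · 688 · 576 · 1296 ≡ 161 (mod 1349).
Since 161 ≠ 1, base 6 is a Fermat witness: 1349 is composite.

161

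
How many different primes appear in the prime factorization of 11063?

3

11063 = 13 · 851
851 = 23 · 37
11063 = 13 · 23 · 37, which has 3 distinct prime factors.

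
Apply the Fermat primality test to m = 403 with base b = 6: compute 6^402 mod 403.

6^1 ≡ 6 (mod 403)
6^2 ≡ 6^2 = 36 ≡ 36 (mod 403)
6^4 ≡ 36^2 = 1296 ≡ 87 (mod 403)
6^8 ≡ 87^2 = 7569 ≡ 315 (mod 403)
6^16 ≡ 315^2 = 99225 ≡ 87 (mod 403)
6^32 ≡ 87^2 = 7569 ≡ 315 (mod 403)
6^64 ≡ 315^2 = 99225 ≡ 87 (mod 403)
6^128 ≡ 87^2 = 7569 ≡ 315 (mod 403)
6^256 ≡ 315^2 = 99225 ≡ 87 (mod 403)
402 = 256 + 128 + 16 + 2 in binary powers of 2.
So 6^402 ≡ 87 · 315 · 87 · 36 ≡ 311 (mod 403).
Since 311 ≠ 1, base 6 is a Fermat witness: 403 is composite.

311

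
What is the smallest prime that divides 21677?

21677 is odd.
Digit sum 23, not divisible by 3.
Ends in 7: not divisible by 5.
7: 21677 = 7·3096 + 5
11: 21677 = 11·1970 + 7
13: 21677 = 13·1667 + 6
17: 21677 = 17·1275 + 2
19: 21677 = 19·1140 + 17
23: 21677 = 23·942 + 11
29: 21677 = 29·747 + 14
31: 21677 = 31·699 + 8
37: 21677 = 37·585 + 32
41: 21677 = 41·528 + 29
43: 21677 = 43·504 + 5
47: 21677 = 47·461 + 10
53: 21677 = 53·409

53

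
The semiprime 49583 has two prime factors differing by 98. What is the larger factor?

277

Since p = q + 98, we have 49583 = q(q + 98), so q² + 98q − 49583 = 0.
Discriminant: 98² + 4·49583 = 9604 + 198332 = 207936; √207936 = 456.
q = (−98 + 456)/2 = 179, and p = q + 98 = 277.
Check: 179 · 277 = 49583.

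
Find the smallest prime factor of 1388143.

1388143 is odd.
Digit sum 28, not divisible by 3.
Ends in 3: not divisible by 5.
7: 1388143 = 7·198306 + 1
11: 1388143 = 11·126194 + 9
13: 1388143 = 13·106780 + 3
17: 1388143 = 17·81655 + 8
19: 1388143 = 19·73060 + 3
23: 1388143 = 23·60354 + 1
29: 1388143 = 29·47867

29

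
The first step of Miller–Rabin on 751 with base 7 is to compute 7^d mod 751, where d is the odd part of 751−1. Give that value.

751 − 1 = 750 = 2^1 · 375, so d = 375.
7^1 ≡ 7 (mod 751)
7^2 ≡ 7^2 = 49 ≡ 49 (mod 751)
7^4 ≡ 49^2 = 2401 ≡ 148 (mod 751)
7^8 ≡ 148^2 = 21904 ≡ 125 (mod 751)
7^16 ≡ 125^2 = 15625 ≡ 605 (mod 751)
7^32 ≡ 605^2 = 366025 ≡ 288 (mod 751)
7^64 ≡ 288^2 = 82944 ≡ 334 (mod 751)
7^128 ≡ 334^2 = 111556 ≡ 408 (mod 751)
7^256 ≡ 408^2 = 166464 ≡ 493 (mod 751)
375 = 256 + 64 + 32 + 16 + 4 + 2 + 1 in binary powers of 2.
So 7^375 ≡ 493 · 334 · 288 · 605 · 148 · 49 · 7 ≡ 750 (mod 751).
Since 7^d ≡ 750 (mod 751), base 7 does not prove 751 composite.

750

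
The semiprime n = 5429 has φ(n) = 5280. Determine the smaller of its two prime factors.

φ(n) = (p−1)(q−1) = n − (p+q) + 1, so p + q = 5429 − 5280 + 1 = 150.
p and q are the roots of t² − 150t + 5429 = 0.
Discriminant: 150² − 4·5429 = 22500 − 21716 = 784; √784 = 28.
q = (150 − 28)/2 = 61, p = (150 + 28)/2 = 89.
Check: 61 · 89 = 5429.

61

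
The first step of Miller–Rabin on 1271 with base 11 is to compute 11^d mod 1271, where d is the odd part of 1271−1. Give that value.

998

1271 − 1 = 1270 = 2^1 · 635, so d = 635.
11^1 ≡ 11 (mod 1271)
11^2 ≡ 11^2 = 121 ≡ 121 (mod 1271)
11^4 ≡ 121^2 = 14641 ≡ 660 (mod 1271)
11^8 ≡ 660^2 = 435600 ≡ 918 (mod 1271)
11^16 ≡ 918^2 = 842724 ≡ 51 (mod 1271)
11^32 ≡ 51^2 = 2601 ≡ 59 (mod 1271)
11^64 ≡ 59^2 = 3481 ≡ 939 (mod 1271)
11^128 ≡ 939^2 = 881721 ≡ 918 (mod 1271)
11^256 ≡ 918^2 = 842724 ≡ 51 (mod 1271)
11^512 ≡ 51^2 = 2601 ≡ 59 (mod 1271)
635 = 512 + 64 + 32 + 16 + 8 + 2 + 1 in binary powers of 2.
So 11^635 ≡ 59 · 939 · 59 · 51 · 918 · 121 · 11 ≡ 998 (mod 1271).
Squaring chain: 998; never reaches −1, so base 11 is a Miller–Rabin witness that 1271 is composite.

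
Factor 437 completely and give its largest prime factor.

437 = 19 · 23
23 is prime.
So 437 = 19 · 23; the largest prime factor is 23.

23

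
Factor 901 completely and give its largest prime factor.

901 = 17 · 53
53 is prime.
So 901 = 17 · 53; the largest prime factor is 53.

53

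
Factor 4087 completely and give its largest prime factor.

67

4087 = 61 · 67
67 is prime.
So 4087 = 61 · 67; the largest prime factor is 67.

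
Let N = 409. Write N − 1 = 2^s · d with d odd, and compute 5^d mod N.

1

409 − 1 = 408 = 2^3 · 51, so d = 51.
5^1 ≡ 5 (mod 409)
5^2 ≡ 5^2 = 25 ≡ 25 (mod 409)
5^4 ≡ 25^2 = 625 ≡ 216 (mod 409)
5^8 ≡ 216^2 = 46656 ≡ 30 (mod 409)
5^16 ≡ 30^2 = 900 ≡ 82 (mod 409)
5^32 ≡ 82^2 = 6724 ≡ 180 (mod 409)
51 = 32 + 16 + 2 + 1 in binary powers of 2.
So 5^51 ≡ 180 · 82 · 25 · 5 ≡ 1 (mod 409).
Since 5^d ≡ 1 (mod 409), base 5 does not prove 409 composite.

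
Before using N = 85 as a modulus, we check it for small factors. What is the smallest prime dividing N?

5

85 is odd.
Digit sum 13, not divisible by 3.
Ends in 5: divisible by 5.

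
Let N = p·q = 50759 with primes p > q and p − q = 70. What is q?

Since p = q + 70, we have 50759 = q(q + 70), so q² + 70q − 50759 = 0.
Discriminant: 70² + 4·50759 = 4900 + 203036 = 207936; √207936 = 456.
q = (−70 + 456)/2 = 193, and p = q + 70 = 263.
Check: 193 · 263 = 50759.

193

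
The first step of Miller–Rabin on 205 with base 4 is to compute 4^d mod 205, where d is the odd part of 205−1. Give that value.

4

205 − 1 = 204 = 2^2 · 51, so d = 51.
4^1 ≡ 4 (mod 205)
4^2 ≡ 4^2 = 16 ≡ 16 (mod 205)
4^4 ≡ 16^2 = 256 ≡ 51 (mod 205)
4^8 ≡ 51^2 = 2601 ≡ 141 (mod 205)
4^16 ≡ 141^2 = 19881 ≡ 201 (mod 205)
4^32 ≡ 201^2 = 40401 ≡ 16 (mod 205)
51 = 32 + 16 + 2 + 1 in binary powers of 2.
So 4^51 ≡ 16 · 201 · 16 · 4 ≡ 4 (mod 205).
Squaring chain: 4 → 16; never reaches −1, so base 4 is a Miller–Rabin witness that 205 is composite.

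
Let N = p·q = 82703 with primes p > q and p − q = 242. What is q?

Since p = q + 242, we have 82703 = q(q + 242), so q² + 242q − 82703 = 0.
Discriminant: 242² + 4·82703 = 58564 + 330812 = 389376; √389376 = 624.
q = (−242 + 624)/2 = 191, and p = q + 242 = 433.
Check: 191 · 433 = 82703.

191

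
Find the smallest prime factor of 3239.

3239 is odd.
Digit sum 17, not divisible by 3.
Ends in 9: not divisible by 5.
7: 3239 = 7·462 + 5
11: 3239 = 11·294 + 5
13: 3239 = 13·249 + 2
17: 3239 = 17·190 + 9
19: 3239 = 19·170 + 9
23: 3239 = 23·140 + 19
29: 3239 = 29·111 + 20
31: 3239 = 31·104 + 15
37: 3239 = 37·87 + 20
41: 3239 = 41·79

41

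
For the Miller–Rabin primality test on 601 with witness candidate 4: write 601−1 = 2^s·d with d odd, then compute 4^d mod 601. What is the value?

1

601 − 1 = 600 = 2^3 · 75, so d = 75.
4^1 ≡ 4 (mod 601)
4^2 ≡ 4^2 = 16 ≡ 16 (mod 601)
4^4 ≡ 16^2 = 256 ≡ 256 (mod 601)
4^8 ≡ 256^2 = 65536 ≡ 27 (mod 601)
4^16 ≡ 27^2 = 729 ≡ 128 (mod 601)
4^32 ≡ 128^2 = 16384 ≡ 157 (mod 601)
4^64 ≡ 157^2 = 24649 ≡ 8 (mod 601)
75 = 64 + 8 + 2 + 1 in binary powers of 2.
So 4^75 ≡ 8 · 27 · 16 · 4 ≡ 1 (mod 601).
Since 4^d ≡ 1 (mod 601), base 4 does not prove 601 composite.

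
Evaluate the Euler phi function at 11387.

Factor: 11387 = 59 · 193.
φ(11387) = (59−1) · (193−1) = 58 · 192 = 11136.

11136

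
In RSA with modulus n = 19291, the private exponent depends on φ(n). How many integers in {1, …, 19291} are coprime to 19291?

19000

Factor: 19291 = 101 · 191.
φ(19291) = (101−1) · (191−1) = 100 · 190 = 19000.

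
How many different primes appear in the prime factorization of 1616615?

1616615 = 5 · 323323
323323 = 7 · 46189
46189 = 11 · 4199
4199 = 13 · 323
323 = 17 · 19
1616615 = 5 · 7 · 11 · 13 · 17 · 19, which has 6 distinct prime factors.

6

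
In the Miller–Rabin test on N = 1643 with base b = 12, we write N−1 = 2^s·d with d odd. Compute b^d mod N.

1643 − 1 = 1642 = 2^1 · 821, so d = 821.
12^1 ≡ 12 (mod 1643)
12^2 ≡ 12^2 = 144 ≡ 144 (mod 1643)
12^4 ≡ 144^2 = 20736 ≡ 1020 (mod 1643)
12^8 ≡ 1020^2 = 1040400 ≡ 381 (mod 1643)
12^16 ≡ 381^2 = 145161 ≡ 577 (mod 1643)
12^32 ≡ 577^2 = 332929 ≡ 1043 (mod 1643)
12^64 ≡ 1043^2 = 1087849 ≡ 183 (mod 1643)
12^128 ≡ 183^2 = 33489 ≡ 629 (mod 1643)
12^256 ≡ 629^2 = 395641 ≡ 1321 (mod 1643)
12^512 ≡ 1321^2 = 1745041 ≡ 175 (mod 1643)
821 = 512 + 256 + 32 + 16 + 4 + 1 in binary powers of 2.
So 12^821 ≡ 175 · 1321 · 1043 · 577 · 1020 · 12 ≡ 610 (mod 1643).
Squaring chain: 610; never reaches −1, so base 12 is a Miller–Rabin witness that 1643 is composite.

610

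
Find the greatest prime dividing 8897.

41

8897 = 7 · 1271
1271 = 31 · 41
41 is prime.
So 8897 = 7 · 31 · 41; the largest prime factor is 41.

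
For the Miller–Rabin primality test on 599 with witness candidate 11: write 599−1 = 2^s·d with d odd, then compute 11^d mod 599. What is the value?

599 − 1 = 598 = 2^1 · 299, so d = 299.
11^1 ≡ 11 (mod 599)
11^2 ≡ 11^2 = 121 ≡ 121 (mod 599)
11^4 ≡ 121^2 = 14641 ≡ 265 (mod 599)
11^8 ≡ 265^2 = 70225 ≡ 142 (mod 599)
11^16 ≡ 142^2 = 20164 ≡ 397 (mod 599)
11^32 ≡ 397^2 = 157609 ≡ 72 (mod 599)
11^64 ≡ 72^2 = 5184 ≡ 392 (mod 599)
11^128 ≡ 392^2 = 153664 ≡ 320 (mod 599)
11^256 ≡ 320^2 = 102400 ≡ 570 (mod 599)
299 = 256 + 32 + 8 + 2 + 1 in binary powers of 2.
So 11^299 ≡ 570 · 72 · 142 · 121 · 11 ≡ 598 (mod 599).
Since 11^d ≡ 598 (mod 599), base 11 does not prove 599 composite.

598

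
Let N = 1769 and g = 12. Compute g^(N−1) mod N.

12^1 ≡ 12 (mod 1769)
12^2 ≡ 12^2 = 144 ≡ 144 (mod 1769)
12^4 ≡ 144^2 = 20736 ≡ 1277 (mod 1769)
12^8 ≡ 1277^2 = 1630729 ≡ 1480 (mod 1769)
12^16 ≡ 1480^2 = 2190400 ≡ 378 (mod 1769)
12^32 ≡ 378^2 = 142884 ≡ 1364 (mod 1769)
12^64 ≡ 1364^2 = 1860496 ≡ 1277 (mod 1769)
12^128 ≡ 1277^2 = 1630729 ≡ 1480 (mod 1769)
12^256 ≡ 1480^2 = 2190400 ≡ 378 (mod 1769)
12^512 ≡ 378^2 = 142884 ≡ 1364 (mod 1769)
12^1024 ≡ 1364^2 = 1860496 ≡ 1277 (mod 1769)
1768 = 1024 + 512 + 128 + 64 + 32 + 8 in binary powers of 2.
So 12^1768 ≡ 1277 · 1364 · 1480 · 1277 · 1364 · 1480 ≡ 1306 (mod 1769).
Since 1306 ≠ 1, base 12 is a Fermat witness: 1769 is composite.

1306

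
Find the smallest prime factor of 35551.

35551 is odd.
Digit sum 19, not divisible by 3.
Ends in 1: not divisible by 5.
7: 35551 = 7·5078 + 5
11: 35551 = 11·3231 + 10
13: 35551 = 13·2734 + 9
17: 35551 = 17·2091 + 4
19: 35551 = 19·1871 + 2
23: 35551 = 23·1545 + 16
29: 35551 = 29·1225 + 26
31: 35551 = 31·1146 + 25
37: 35551 = 37·960 + 31
41: 35551 = 41·867 + 4
43: 35551 = 43·826 + 33
47: 35551 = 47·756 + 19
53: 35551 = 53·670 + 41
59: 35551 = 59·602 + 33
61: 35551 = 61·582 + 49
67: 35551 = 67·530 + 41
71: 35551 = 71·500 + 51
73: 35551 = 73·487

73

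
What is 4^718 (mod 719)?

1

4^1 ≡ 4 (mod 719)
4^2 ≡ 4^2 = 16 ≡ 16 (mod 719)
4^4 ≡ 16^2 = 256 ≡ 256 (mod 719)
4^8 ≡ 256^2 = 65536 ≡ 107 (mod 719)
4^16 ≡ 107^2 = 11449 ≡ 664 (mod 719)
4^32 ≡ 664^2 = 440896 ≡ 149 (mod 719)
4^64 ≡ 149^2 = 22201 ≡ 631 (mod 719)
4^128 ≡ 631^2 = 398161 ≡ 554 (mod 719)
4^256 ≡ 554^2 = 306916 ≡ 622 (mod 719)
4^512 ≡ 622^2 = 386884 ≡ 62 (mod 719)
718 = 512 + 128 + 64 + 8 + 4 + 2 in binary powers of 2.
So 4^718 ≡ 62 · 554 · 631 · 107 · 256 · 16 ≡ 1 (mod 719).
Since the result is 1, base 4 gives no evidence that 719 is composite.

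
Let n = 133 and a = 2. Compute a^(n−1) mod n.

2^1 ≡ 2 (mod 133)
2^2 ≡ 2^2 = 4 ≡ 4 (mod 133)
2^4 ≡ 4^2 = 16 ≡ 16 (mod 133)
2^8 ≡ 16^2 = 256 ≡ 123 (mod 133)
2^16 ≡ 123^2 = 15129 ≡ 100 (mod 133)
2^32 ≡ 100^2 = 10000 ≡ 25 (mod 133)
2^64 ≡ 25^2 = 625 ≡ 93 (mod 133)
2^128 ≡ 93^2 = 8649 ≡ 4 (mod 133)
132 = 128 + 4 in binary powers of 2.
So 2^132 ≡ 4 · 16 ≡ 64 (mod 133).
Since 64 ≠ 1, base 2 is a Fermat witness: 133 is composite.

64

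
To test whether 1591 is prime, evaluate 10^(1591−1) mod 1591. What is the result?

704

10^1 ≡ 10 (mod 1591)
10^2 ≡ 10^2 = 100 ≡ 100 (mod 1591)
10^4 ≡ 100^2 = 10000 ≡ 454 (mod 1591)
10^8 ≡ 454^2 = 206116 ≡ 877 (mod 1591)
10^16 ≡ 877^2 = 769129 ≡ 676 (mod 1591)
10^32 ≡ 676^2 = 456976 ≡ 359 (mod 1591)
10^64 ≡ 359^2 = 128881 ≡ 10 (mod 1591)
10^128 ≡ 10^2 = 100 ≡ 100 (mod 1591)
10^256 ≡ 100^2 = 10000 ≡ 454 (mod 1591)
10^512 ≡ 454^2 = 206116 ≡ 877 (mod 1591)
10^1024 ≡ 877^2 = 769129 ≡ 676 (mod 1591)
1590 = 1024 + 512 + 32 + 16 + 4 + 2 in binary powers of 2.
So 10^1590 ≡ 676 · 877 · 359 · 676 · 454 · 100 ≡ 704 (mod 1591).
Since 704 ≠ 1, base 10 is a Fermat witness: 1591 is composite.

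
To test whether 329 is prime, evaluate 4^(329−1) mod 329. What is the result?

4^1 ≡ 4 (mod 329)
4^2 ≡ 4^2 = 16 ≡ 16 (mod 329)
4^4 ≡ 16^2 = 256 ≡ 256 (mod 329)
4^8 ≡ 256^2 = 65536 ≡ 65 (mod 329)
4^16 ≡ 65^2 = 4225 ≡ 277 (mod 329)
4^32 ≡ 277^2 = 76729 ≡ 72 (mod 329)
4^64 ≡ 72^2 = 5184 ≡ 249 (mod 329)
4^128 ≡ 249^2 = 62001 ≡ 149 (mod 329)
4^256 ≡ 149^2 = 22201 ≡ 158 (mod 329)
328 = 256 + 64 + 8 in binary powers of 2.
So 4^328 ≡ 158 · 249 · 65 ≡ 242 (mod 329).
Since 242 ≠ 1, base 4 is a Fermat witness: 329 is composite.

242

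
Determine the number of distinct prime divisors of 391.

2

391 = 17 · 23
391 = 17 · 23, which has 2 distinct prime factors.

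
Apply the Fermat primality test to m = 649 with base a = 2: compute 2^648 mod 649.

80

2^1 ≡ 2 (mod 649)
2^2 ≡ 2^2 = 4 ≡ 4 (mod 649)
2^4 ≡ 4^2 = 16 ≡ 16 (mod 649)
2^8 ≡ 16^2 = 256 ≡ 256 (mod 649)
2^16 ≡ 256^2 = 65536 ≡ 636 (mod 649)
2^32 ≡ 636^2 = 404496 ≡ 169 (mod 649)
2^64 ≡ 169^2 = 28561 ≡ 5 (mod 649)
2^128 ≡ 5^2 = 25 ≡ 25 (mod 649)
2^256 ≡ 25^2 = 625 ≡ 625 (mod 649)
2^512 ≡ 625^2 = 390625 ≡ 576 (mod 649)
648 = 512 + 128 + 8 in binary powers of 2.
So 2^648 ≡ 576 · 25 · 256 ≡ 80 (mod 649).
Since 80 ≠ 1, base 2 is a Fermat witness: 649 is composite.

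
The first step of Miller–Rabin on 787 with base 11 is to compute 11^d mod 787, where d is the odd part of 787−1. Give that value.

1

787 − 1 = 786 = 2^1 · 393, so d = 393.
11^1 ≡ 11 (mod 787)
11^2 ≡ 11^2 = 121 ≡ 121 (mod 787)
11^4 ≡ 121^2 = 14641 ≡ 475 (mod 787)
11^8 ≡ 475^2 = 225625 ≡ 543 (mod 787)
11^16 ≡ 543^2 = 294849 ≡ 511 (mod 787)
11^32 ≡ 511^2 = 261121 ≡ 624 (mod 787)
11^64 ≡ 624^2 = 389376 ≡ 598 (mod 787)
11^128 ≡ 598^2 = 357604 ≡ 306 (mod 787)
11^256 ≡ 306^2 = 93636 ≡ 770 (mod 787)
393 = 256 + 128 + 8 + 1 in binary powers of 2.
So 11^393 ≡ 770 · 306 · 543 · 11 ≡ 1 (mod 787).
Since 11^d ≡ 1 (mod 787), base 11 does not prove 787 composite.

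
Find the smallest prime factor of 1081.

1081 is odd.
Digit sum 10, not divisible by 3.
Ends in 1: not divisible by 5.
7: 1081 = 7·154 + 3
11: 1081 = 11·98 + 3
13: 1081 = 13·83 + 2
17: 1081 = 17·63 + 10
19: 1081 = 19·56 + 17
23: 1081 = 23·47

23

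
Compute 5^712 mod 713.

315

5^1 ≡ 5 (mod 713)
5^2 ≡ 5^2 = 25 ≡ 25 (mod 713)
5^4 ≡ 25^2 = 625 ≡ 625 (mod 713)
5^8 ≡ 625^2 = 390625 ≡ 614 (mod 713)
5^16 ≡ 614^2 = 376996 ≡ 532 (mod 713)
5^32 ≡ 532^2 = 283024 ≡ 676 (mod 713)
5^64 ≡ 676^2 = 456976 ≡ 656 (mod 713)
5^128 ≡ 656^2 = 430336 ≡ 397 (mod 713)
5^256 ≡ 397^2 = 157609 ≡ 36 (mod 713)
5^512 ≡ 36^2 = 1296 ≡ 583 (mod 713)
712 = 512 + 128 + 64 + 8 in binary powers of 2.
So 5^712 ≡ 583 · 397 · 656 · 614 ≡ 315 (mod 713).
Since 315 ≠ 1, base 5 is a Fermat witness: 713 is composite.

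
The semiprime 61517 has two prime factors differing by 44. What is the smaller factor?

227

Since p = q + 44, we have 61517 = q(q + 44), so q² + 44q − 61517 = 0.
Discriminant: 44² + 4·61517 = 1936 + 246068 = 248004; √248004 = 498.
q = (−44 + 498)/2 = 227, and p = q + 44 = 271.
Check: 227 · 271 = 61517.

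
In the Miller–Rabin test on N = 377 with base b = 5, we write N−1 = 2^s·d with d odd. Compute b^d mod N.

377 − 1 = 376 = 2^3 · 47, so d = 47.
5^1 ≡ 5 (mod 377)
5^2 ≡ 5^2 = 25 ≡ 25 (mod 377)
5^4 ≡ 25^2 = 625 ≡ 248 (mod 377)
5^8 ≡ 248^2 = 61504 ≡ 53 (mod 377)
5^16 ≡ 53^2 = 2809 ≡ 170 (mod 377)
5^32 ≡ 170^2 = 28900 ≡ 248 (mod 377)
47 = 32 + 8 + 4 + 2 + 1 in binary powers of 2.
So 5^47 ≡ 248 · 53 · 248 · 25 · 5 ≡ 138 (mod 377).
Squaring chain: 138 → 194 → 313; never reaches −1, so base 5 is a Miller–Rabin witness that 377 is composite.

138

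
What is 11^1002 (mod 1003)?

11^1 ≡ 11 (mod 1003)
11^2 ≡ 11^2 = 121 ≡ 121 (mod 1003)
11^4 ≡ 121^2 = 14641 ≡ 599 (mod 1003)
11^8 ≡ 599^2 = 358801 ≡ 730 (mod 1003)
11^16 ≡ 730^2 = 532900 ≡ 307 (mod 1003)
11^32 ≡ 307^2 = 94249 ≡ 970 (mod 1003)
11^64 ≡ 970^2 = 940900 ≡ 86 (mod 1003)
11^128 ≡ 86^2 = 7396 ≡ 375 (mod 1003)
11^256 ≡ 375^2 = 140625 ≡ 205 (mod 1003)
11^512 ≡ 205^2 = 42025 ≡ 902 (mod 1003)
1002 = 512 + 256 + 128 + 64 + 32 + 8 + 2 in binary powers of 2.
So 11^1002 ≡ 902 · 205 · 375 · 86 · 970 · 730 · 121 ≡ 661 (mod 1003).
Since 661 ≠ 1, base 11 is a Fermat witness: 1003 is composite.

661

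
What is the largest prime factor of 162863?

162863 = 23 · 7081
7081 = 73 · 97
97 is prime.
So 162863 = 23 · 73 · 97; the largest prime factor is 97.

97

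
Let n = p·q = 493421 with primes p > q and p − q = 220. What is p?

821

Since p = q + 220, we have 493421 = q(q + 220), so q² + 220q − 493421 = 0.
Discriminant: 220² + 4·493421 = 48400 + 1973684 = 2022084; √2022084 = 1422.
q = (−220 + 1422)/2 = 601, and p = q + 220 = 821.
Check: 601 · 821 = 493421.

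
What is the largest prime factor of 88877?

61

88877 = 31 · 2867
2867 = 47 · 61
61 is prime.
So 88877 = 31 · 47 · 61; the largest prime factor is 61.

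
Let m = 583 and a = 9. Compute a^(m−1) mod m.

367

9^1 ≡ 9 (mod 583)
9^2 ≡ 9^2 = 81 ≡ 81 (mod 583)
9^4 ≡ 81^2 = 6561 ≡ 148 (mod 583)
9^8 ≡ 148^2 = 21904 ≡ 333 (mod 583)
9^16 ≡ 333^2 = 110889 ≡ 119 (mod 583)
9^32 ≡ 119^2 = 14161 ≡ 169 (mod 583)
9^64 ≡ 169^2 = 28561 ≡ 577 (mod 583)
9^128 ≡ 577^2 = 332929 ≡ 36 (mod 583)
9^256 ≡ 36^2 = 1296 ≡ 130 (mod 583)
9^512 ≡ 130^2 = 16900 ≡ 576 (mod 583)
582 = 512 + 64 + 4 + 2 in binary powers of 2.
So 9^582 ≡ 576 · 577 · 148 · 81 ≡ 367 (mod 583).
Since 367 ≠ 1, base 9 is a Fermat witness: 583 is composite.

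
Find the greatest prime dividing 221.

221 = 13 · 17
17 is prime.
So 221 = 13 · 17; the largest prime factor is 17.

17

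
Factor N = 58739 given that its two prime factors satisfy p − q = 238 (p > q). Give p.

Since p = q + 238, we have 58739 = q(q + 238), so q² + 238q − 58739 = 0.
Discriminant: 238² + 4·58739 = 56644 + 234956 = 291600; √291600 = 540.
q = (−238 + 540)/2 = 151, and p = q + 238 = 389.
Check: 151 · 389 = 58739.

389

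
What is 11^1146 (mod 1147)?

11^1 ≡ 11 (mod 1147)
11^2 ≡ 11^2 = 121 ≡ 121 (mod 1147)
11^4 ≡ 121^2 = 14641 ≡ 877 (mod 1147)
11^8 ≡ 877^2 = 769129 ≡ 639 (mod 1147)
11^16 ≡ 639^2 = 408321 ≡ 1136 (mod 1147)
11^32 ≡ 1136^2 = 1290496 ≡ 121 (mod 1147)
11^64 ≡ 121^2 = 14641 ≡ 877 (mod 1147)
11^128 ≡ 877^2 = 769129 ≡ 639 (mod 1147)
11^256 ≡ 639^2 = 408321 ≡ 1136 (mod 1147)
11^512 ≡ 1136^2 = 1290496 ≡ 121 (mod 1147)
11^1024 ≡ 121^2 = 14641 ≡ 877 (mod 1147)
1146 = 1024 + 64 + 32 + 16 + 8 + 2 in binary powers of 2.
So 11^1146 ≡ 877 · 877 · 121 · 1136 · 639 · 121 ≡ 593 (mod 1147).
Since 593 ≠ 1, base 11 is a Fermat witness: 1147 is composite.

593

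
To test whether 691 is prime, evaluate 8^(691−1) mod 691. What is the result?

1

8^1 ≡ 8 (mod 691)
8^2 ≡ 8^2 = 64 ≡ 64 (mod 691)
8^4 ≡ 64^2 = 4096 ≡ 641 (mod 691)
8^8 ≡ 641^2 = 410881 ≡ 427 (mod 691)
8^16 ≡ 427^2 = 182329 ≡ 596 (mod 691)
8^32 ≡ 596^2 = 355216 ≡ 42 (mod 691)
8^64 ≡ 42^2 = 1764 ≡ 382 (mod 691)
8^128 ≡ 382^2 = 145924 ≡ 123 (mod 691)
8^256 ≡ 123^2 = 15129 ≡ 618 (mod 691)
8^512 ≡ 618^2 = 381924 ≡ 492 (mod 691)
690 = 512 + 128 + 32 + 16 + 2 in binary powers of 2.
So 8^690 ≡ 492 · 123 · 42 · 596 · 64 ≡ 1 (mod 691).
Since the result is 1, base 8 gives no evidence that 691 is composite.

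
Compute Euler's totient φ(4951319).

4863672

Factor: 4951319 = 139 · 179 · 199.
φ(4951319) = (139−1) · (179−1) · (199−1) = 138 · 178 · 198 = 4863672.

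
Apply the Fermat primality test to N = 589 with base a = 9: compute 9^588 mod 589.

9^1 ≡ 9 (mod 589)
9^2 ≡ 9^2 = 81 ≡ 81 (mod 589)
9^4 ≡ 81^2 = 6561 ≡ 82 (mod 589)
9^8 ≡ 82^2 = 6724 ≡ 245 (mod 589)
9^16 ≡ 245^2 = 60025 ≡ 536 (mod 589)
9^32 ≡ 536^2 = 287296 ≡ 453 (mod 589)
9^64 ≡ 453^2 = 205209 ≡ 237 (mod 589)
9^128 ≡ 237^2 = 56169 ≡ 214 (mod 589)
9^256 ≡ 214^2 = 45796 ≡ 443 (mod 589)
9^512 ≡ 443^2 = 196249 ≡ 112 (mod 589)
588 = 512 + 64 + 8 + 4 in binary powers of 2.
So 9^588 ≡ 112 · 237 · 245 · 82 ≡ 140 (mod 589).
Since 140 ≠ 1, base 9 is a Fermat witness: 589 is composite.

140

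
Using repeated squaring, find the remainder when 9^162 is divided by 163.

1

9^1 ≡ 9 (mod 163)
9^2 ≡ 9^2 = 81 ≡ 81 (mod 163)
9^4 ≡ 81^2 = 6561 ≡ 41 (mod 163)
9^8 ≡ 41^2 = 1681 ≡ 51 (mod 163)
9^16 ≡ 51^2 = 2601 ≡ 156 (mod 163)
9^32 ≡ 156^2 = 24336 ≡ 49 (mod 163)
9^64 ≡ 49^2 = 2401 ≡ 119 (mod 163)
9^128 ≡ 119^2 = 14161 ≡ 143 (mod 163)
162 = 128 + 32 + 2 in binary powers of 2.
So 9^162 ≡ 143 · 49 · 81 ≡ 1 (mod 163).
Since the result is 1, base 9 gives no evidence that 163 is composite.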